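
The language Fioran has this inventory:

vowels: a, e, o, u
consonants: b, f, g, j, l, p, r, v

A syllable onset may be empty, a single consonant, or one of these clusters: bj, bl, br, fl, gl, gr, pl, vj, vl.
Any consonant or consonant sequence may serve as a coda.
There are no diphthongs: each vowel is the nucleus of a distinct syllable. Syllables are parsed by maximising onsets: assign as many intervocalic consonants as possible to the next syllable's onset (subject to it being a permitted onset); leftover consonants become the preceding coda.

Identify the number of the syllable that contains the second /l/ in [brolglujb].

2

The vowels are o, u — 2 nuclei, so 2 syllables.
V1 /o/ – V2 /u/: /lgl/ splits as /l/ + /gl/ (/gl/ is the longest suffix that is a licit onset).
Syllabification: brol.glujb.
The second /l/ is in the onset of syllable 2 (/glujb/).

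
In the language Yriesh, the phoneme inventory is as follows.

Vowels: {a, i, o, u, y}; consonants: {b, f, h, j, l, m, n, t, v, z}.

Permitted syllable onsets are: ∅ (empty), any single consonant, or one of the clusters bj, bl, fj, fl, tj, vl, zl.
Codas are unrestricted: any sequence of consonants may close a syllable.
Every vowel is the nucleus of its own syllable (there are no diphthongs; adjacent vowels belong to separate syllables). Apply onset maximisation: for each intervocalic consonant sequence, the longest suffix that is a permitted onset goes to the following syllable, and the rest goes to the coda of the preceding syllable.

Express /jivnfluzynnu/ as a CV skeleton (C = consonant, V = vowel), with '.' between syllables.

The vowels are i, u, y, u — 4 nuclei, so 4 syllables.
V1 /i/ – V2 /u/: /vnfl/ splits as /vn/ + /fl/ (/fl/ is the longest suffix that is a licit onset).
V2 /u/ – V3 /y/: /z/ is a single consonant, so it becomes the next onset.
V3 /y/ – V4 /u/: /nn/ splits as /n/ + /n/ (/n/ is the longest suffix that is a licit onset).
Putting it together: jivn.flu.zyn.nu.
Mapping each syllable to C/V: /jivn/ → CVCC, /flu/ → CCV, /zyn/ → CVC, /nu/ → CV.

CVCC.CCV.CVC.CV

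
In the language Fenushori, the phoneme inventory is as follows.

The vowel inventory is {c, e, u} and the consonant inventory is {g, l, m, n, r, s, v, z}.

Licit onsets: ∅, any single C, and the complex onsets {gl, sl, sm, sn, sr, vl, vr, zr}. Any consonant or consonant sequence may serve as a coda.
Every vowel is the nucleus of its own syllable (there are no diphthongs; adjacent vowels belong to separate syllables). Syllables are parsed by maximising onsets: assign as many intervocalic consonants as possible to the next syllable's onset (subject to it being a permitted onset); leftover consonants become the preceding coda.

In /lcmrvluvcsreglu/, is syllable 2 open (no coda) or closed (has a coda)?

open

The vowels are c, u, c, e, u — 5 nuclei, so 5 syllables.
σ1/σ2 boundary: /mrvl/ — longest licit onset from the right is /vl/, leaving /mr/ as coda.
σ2/σ3 boundary: /v/ → onset of the next syllable (single consonants are always licit onsets).
σ3/σ4 boundary: cluster /sr/ — /sr/ is itself a permitted onset, so the whole cluster goes right; preceding coda = ∅.
σ4/σ5 boundary: /gl/ is a licit onset in full, so it all attaches to the next syllable.
Result: lcmr.vlu.vc.sre.glu.
Syllable 2 is /vlu/; it ends in its nucleus with no coda, so it is open.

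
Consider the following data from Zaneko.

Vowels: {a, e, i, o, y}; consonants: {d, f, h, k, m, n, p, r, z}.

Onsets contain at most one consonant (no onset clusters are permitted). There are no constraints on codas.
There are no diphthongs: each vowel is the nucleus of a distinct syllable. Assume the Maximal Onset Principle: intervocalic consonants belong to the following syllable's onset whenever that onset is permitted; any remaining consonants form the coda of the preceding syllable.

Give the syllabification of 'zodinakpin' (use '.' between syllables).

Vowels present: o, i, a, i; each is a nucleus, giving 4 syllables.
σ1/σ2 boundary: just /d/ — single C goes to the following onset.
σ2/σ3 boundary: /n/ is a single consonant, so it becomes the next onset.
σ3/σ4 boundary: cluster /kp/ — the longest permitted-onset suffix is /p/; onset = /p/, preceding coda = /k/.

zo.di.nak.pin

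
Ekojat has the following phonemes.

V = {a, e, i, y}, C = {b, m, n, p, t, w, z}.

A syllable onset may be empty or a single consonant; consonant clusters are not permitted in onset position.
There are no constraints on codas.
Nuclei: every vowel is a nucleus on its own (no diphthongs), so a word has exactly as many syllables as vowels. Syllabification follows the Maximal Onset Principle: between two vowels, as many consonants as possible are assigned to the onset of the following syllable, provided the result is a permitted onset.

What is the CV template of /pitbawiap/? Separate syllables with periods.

CVC.CV.CV.VC

The vowels are i, a, i, a — 4 nuclei, so 4 syllables.
V1 /i/ – V2 /a/: /tb/; trying suffixes from longest down, /b/ is the first permitted one, so coda /t/ | onset /b/.
V2 /a/ – V3 /i/: just /w/ — single C goes to the following onset.
V3 /i/ – V4 /a/: hiatus — the boundary sits between the two vowels.
Putting it together: pit.ba.wi.ap.
Mapping each syllable to C/V: /pit/ → CVC, /ba/ → CV, /wi/ → CV, /ap/ → VC.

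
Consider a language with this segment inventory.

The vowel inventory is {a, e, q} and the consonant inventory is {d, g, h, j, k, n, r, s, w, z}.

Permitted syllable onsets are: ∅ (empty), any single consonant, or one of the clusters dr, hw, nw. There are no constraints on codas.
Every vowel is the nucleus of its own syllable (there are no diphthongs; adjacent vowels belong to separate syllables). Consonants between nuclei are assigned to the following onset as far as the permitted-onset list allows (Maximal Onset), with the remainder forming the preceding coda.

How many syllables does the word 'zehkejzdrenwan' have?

4

Nuclei (vowels): e, e, e, a → 4 syllables.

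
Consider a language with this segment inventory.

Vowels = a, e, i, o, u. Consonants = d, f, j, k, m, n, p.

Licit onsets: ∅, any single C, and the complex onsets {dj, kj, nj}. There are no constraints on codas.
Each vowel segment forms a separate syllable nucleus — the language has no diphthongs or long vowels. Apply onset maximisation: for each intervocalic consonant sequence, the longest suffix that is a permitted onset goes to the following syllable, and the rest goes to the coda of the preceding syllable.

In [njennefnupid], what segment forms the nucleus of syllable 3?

u

Nuclei (vowels): e, e, u, i → 4 syllables.
The third nucleus (vowel 3 from the left) is /u/.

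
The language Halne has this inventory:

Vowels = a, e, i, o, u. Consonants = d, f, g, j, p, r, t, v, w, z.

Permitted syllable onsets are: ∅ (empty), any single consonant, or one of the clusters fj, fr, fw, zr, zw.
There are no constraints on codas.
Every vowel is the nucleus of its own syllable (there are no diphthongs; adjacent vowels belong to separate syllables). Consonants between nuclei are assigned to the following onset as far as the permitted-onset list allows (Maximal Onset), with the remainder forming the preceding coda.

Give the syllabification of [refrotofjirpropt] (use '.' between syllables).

re.fro.to.fjirp.ropt

Vowels present: e, o, o, i, o; each is a nucleus, giving 5 syllables.
σ1/σ2 boundary: /fr/ is a licit onset in full, so it all attaches to the next syllable.
σ2/σ3 boundary: just /t/ — single C goes to the following onset.
σ3/σ4 boundary: /fj/ is a licit onset in full, so it all attaches to the next syllable.
σ4/σ5 boundary: cluster /rpr/ — the longest permitted-onset suffix is /r/; onset = /r/, preceding coda = /rp/.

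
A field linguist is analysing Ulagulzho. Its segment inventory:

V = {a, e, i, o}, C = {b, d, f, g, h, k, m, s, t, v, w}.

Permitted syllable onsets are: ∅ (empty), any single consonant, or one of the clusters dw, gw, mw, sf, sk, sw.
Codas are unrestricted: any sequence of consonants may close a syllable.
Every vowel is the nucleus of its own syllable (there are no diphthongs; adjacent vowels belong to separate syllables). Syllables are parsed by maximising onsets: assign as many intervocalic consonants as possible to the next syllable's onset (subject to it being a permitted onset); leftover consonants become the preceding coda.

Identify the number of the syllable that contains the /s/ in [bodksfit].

2

The vowels are o, i — 2 nuclei, so 2 syllables.
Between /o/ (V1) and /i/ (V2): /dksf/ — longest licit onset from the right is /sf/, leaving /dk/ as coda.
Result: bodk.sfit.
The /s/ is in the onset of syllable 2 (/sfit/).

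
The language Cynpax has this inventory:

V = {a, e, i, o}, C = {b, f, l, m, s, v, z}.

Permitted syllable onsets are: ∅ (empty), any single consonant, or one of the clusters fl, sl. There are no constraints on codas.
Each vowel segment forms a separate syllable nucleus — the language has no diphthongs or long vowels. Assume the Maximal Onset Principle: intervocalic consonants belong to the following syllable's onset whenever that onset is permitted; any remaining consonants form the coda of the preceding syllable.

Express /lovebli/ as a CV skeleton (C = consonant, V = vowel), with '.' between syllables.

Nuclei (vowels): o, e, i → 3 syllables.
Between /o/ (V1) and /e/ (V2): /v/ is a single consonant, so it becomes the next onset.
Between /e/ (V2) and /i/ (V3): /bl/; trying suffixes from longest down, /l/ is the first permitted one, so coda /b/ | onset /l/.
So the parse is lo.veb.li.
Mapping each syllable to C/V: /lo/ → CV, /veb/ → CVC, /li/ → CV.

CV.CVC.CV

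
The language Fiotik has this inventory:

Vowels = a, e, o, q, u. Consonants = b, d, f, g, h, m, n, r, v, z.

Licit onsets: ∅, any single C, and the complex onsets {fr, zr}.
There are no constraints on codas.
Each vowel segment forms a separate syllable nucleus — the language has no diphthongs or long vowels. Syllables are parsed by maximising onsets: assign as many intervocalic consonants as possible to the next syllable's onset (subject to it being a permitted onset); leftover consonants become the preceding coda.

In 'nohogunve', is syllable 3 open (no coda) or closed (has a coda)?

Nuclei (vowels): o, o, u, e → 4 syllables.
/o…o/ gap (V1→V2): /h/ → onset of the next syllable (single consonants are always licit onsets).
/o…u/ gap (V2→V3): /g/ → onset of the next syllable (single consonants are always licit onsets).
/u…e/ gap (V3→V4): /nv/ — longest licit onset from the right is /v/, leaving /n/ as coda.
Syllabification: no.ho.gun.ve.
Syllable 3 is /gun/ with coda /n/, so it is closed.

closed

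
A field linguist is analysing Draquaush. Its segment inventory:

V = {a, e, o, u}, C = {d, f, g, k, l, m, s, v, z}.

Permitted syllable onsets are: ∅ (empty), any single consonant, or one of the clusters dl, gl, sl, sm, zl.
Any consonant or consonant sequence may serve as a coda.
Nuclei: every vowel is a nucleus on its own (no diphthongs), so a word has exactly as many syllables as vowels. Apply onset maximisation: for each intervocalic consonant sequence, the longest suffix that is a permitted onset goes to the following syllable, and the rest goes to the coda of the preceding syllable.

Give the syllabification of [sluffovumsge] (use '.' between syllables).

sluf.fo.vums.ge

Vowels present: u, o, u, e; each is a nucleus, giving 4 syllables.
Between /u/ (V1) and /o/ (V2): /ff/ — longest licit onset from the right is /f/, leaving /f/ as coda.
Between /o/ (V2) and /u/ (V3): /v/ → onset of the next syllable (single consonants are always licit onsets).
Between /u/ (V3) and /e/ (V4): /msg/; trying suffixes from longest down, /g/ is the first permitted one, so coda /ms/ | onset /g/.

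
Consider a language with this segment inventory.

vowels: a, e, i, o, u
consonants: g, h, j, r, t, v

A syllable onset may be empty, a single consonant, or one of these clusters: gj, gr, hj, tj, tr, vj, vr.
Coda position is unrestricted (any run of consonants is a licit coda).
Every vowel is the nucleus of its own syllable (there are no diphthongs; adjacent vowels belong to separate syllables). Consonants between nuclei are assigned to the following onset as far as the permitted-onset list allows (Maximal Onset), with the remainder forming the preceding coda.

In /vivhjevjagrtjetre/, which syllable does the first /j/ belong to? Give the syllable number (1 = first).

The vowels are i, e, a, e, e — 5 nuclei, so 5 syllables.
σ1/σ2 boundary: cluster /vhj/ — the longest permitted-onset suffix is /hj/; onset = /hj/, preceding coda = /v/.
σ2/σ3 boundary: cluster /vj/ — /vj/ is itself a permitted onset, so the whole cluster goes right; preceding coda = ∅.
σ3/σ4 boundary: /grtj/ splits as /gr/ + /tj/ (/tj/ is the longest suffix that is a licit onset).
σ4/σ5 boundary: cluster /tr/ — /tr/ is itself a permitted onset, so the whole cluster goes right; preceding coda = ∅.
So the parse is viv.hje.vjagr.tje.tre.
The first /j/ is in the onset of syllable 2 (/hje/).

2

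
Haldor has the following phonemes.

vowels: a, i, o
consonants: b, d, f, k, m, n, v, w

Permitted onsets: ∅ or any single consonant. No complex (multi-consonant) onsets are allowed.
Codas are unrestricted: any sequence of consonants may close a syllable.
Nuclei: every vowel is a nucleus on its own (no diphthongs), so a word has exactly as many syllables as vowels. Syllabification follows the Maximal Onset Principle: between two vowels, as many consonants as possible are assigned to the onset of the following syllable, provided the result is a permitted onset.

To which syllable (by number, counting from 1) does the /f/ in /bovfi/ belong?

2

The vowels are o, i — 2 nuclei, so 2 syllables.
Between /o/ (V1) and /i/ (V2): /vf/ splits as /v/ + /f/ (/f/ is the longest suffix that is a licit onset).
Syllabification: bov.fi.
The /f/ is in the onset of syllable 2 (/fi/).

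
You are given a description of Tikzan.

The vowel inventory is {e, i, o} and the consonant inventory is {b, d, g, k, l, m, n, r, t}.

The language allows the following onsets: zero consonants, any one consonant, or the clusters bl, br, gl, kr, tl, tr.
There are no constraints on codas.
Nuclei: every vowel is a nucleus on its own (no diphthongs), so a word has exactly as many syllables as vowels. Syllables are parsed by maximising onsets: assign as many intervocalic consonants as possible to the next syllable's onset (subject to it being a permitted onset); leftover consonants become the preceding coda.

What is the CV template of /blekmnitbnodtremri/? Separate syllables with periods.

CCVCC.CVCC.CVC.CCVC.CV

The vowels are e, i, o, e, i — 5 nuclei, so 5 syllables.
/e…i/ gap (V1→V2): /kmn/ — longest licit onset from the right is /n/, leaving /km/ as coda.
/i…o/ gap (V2→V3): cluster /tbn/ — the longest permitted-onset suffix is /n/; onset = /n/, preceding coda = /tb/.
/o…e/ gap (V3→V4): /dtr/ splits as /d/ + /tr/ (/tr/ is the longest suffix that is a licit onset).
/e…i/ gap (V4→V5): /mr/ — longest licit onset from the right is /r/, leaving /m/ as coda.
Result: blekm.nitb.nod.trem.ri.
Mapping each syllable to C/V: /blekm/ → CCVCC, /nitb/ → CVCC, /nod/ → CVC, /trem/ → CCVC, /ri/ → CV.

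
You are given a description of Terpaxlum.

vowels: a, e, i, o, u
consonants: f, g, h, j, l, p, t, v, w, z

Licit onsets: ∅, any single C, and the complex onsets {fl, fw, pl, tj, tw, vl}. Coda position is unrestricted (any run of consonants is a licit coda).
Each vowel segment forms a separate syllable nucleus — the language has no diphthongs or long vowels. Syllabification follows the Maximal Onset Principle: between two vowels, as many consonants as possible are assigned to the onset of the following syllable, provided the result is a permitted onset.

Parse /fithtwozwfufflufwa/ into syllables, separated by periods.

fith.twozw.fuf.flu.fwa

Nuclei (vowels): i, o, u, u, a → 5 syllables.
/i…o/ gap (V1→V2): /thtw/; trying suffixes from longest down, /tw/ is the first permitted one, so coda /th/ | onset /tw/.
/o…u/ gap (V2→V3): /zwf/; trying suffixes from longest down, /f/ is the first permitted one, so coda /zw/ | onset /f/.
/u…u/ gap (V3→V4): /ffl/ — longest licit onset from the right is /fl/, leaving /f/ as coda.
/u…a/ gap (V4→V5): /fw/ is a licit onset in full, so it all attaches to the next syllable.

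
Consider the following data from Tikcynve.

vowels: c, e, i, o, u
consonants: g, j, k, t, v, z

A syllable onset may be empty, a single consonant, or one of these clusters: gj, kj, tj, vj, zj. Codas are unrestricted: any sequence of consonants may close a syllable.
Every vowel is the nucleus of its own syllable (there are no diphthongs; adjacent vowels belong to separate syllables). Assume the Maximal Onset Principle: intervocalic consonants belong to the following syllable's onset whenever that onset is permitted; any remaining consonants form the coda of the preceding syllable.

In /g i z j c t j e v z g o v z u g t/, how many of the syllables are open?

2

The vowels are i, c, e, o, u — 5 nuclei, so 5 syllables.
σ1/σ2 boundary: cluster /zj/ — /zj/ is itself a permitted onset, so the whole cluster goes right; preceding coda = ∅.
σ2/σ3 boundary: /tj/ is a licit onset in full, so it all attaches to the next syllable.
σ3/σ4 boundary: /vzg/; trying suffixes from longest down, /g/ is the first permitted one, so coda /vz/ | onset /g/.
σ4/σ5 boundary: cluster /vz/ — the longest permitted-onset suffix is /z/; onset = /z/, preceding coda = /v/.
Result: gi.zjc.tjevz.gov.zugt.
Classifying each syllable: /gi/ (open), /zjc/ (open), /tjevz/ (closed), /gov/ (closed), /zugt/ (closed).
Open syllables: 2.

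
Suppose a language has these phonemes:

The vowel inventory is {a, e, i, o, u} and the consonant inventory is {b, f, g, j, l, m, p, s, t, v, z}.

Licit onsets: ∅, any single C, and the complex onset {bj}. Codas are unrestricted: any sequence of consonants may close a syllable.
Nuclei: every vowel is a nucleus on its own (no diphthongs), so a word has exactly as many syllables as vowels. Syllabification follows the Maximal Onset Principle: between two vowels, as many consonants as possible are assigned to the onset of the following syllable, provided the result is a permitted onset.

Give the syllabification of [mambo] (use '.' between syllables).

mam.bo

Nuclei (vowels): a, o → 2 syllables.
Between /a/ (V1) and /o/ (V2): cluster /mb/ — the longest permitted-onset suffix is /b/; onset = /b/, preceding coda = /m/.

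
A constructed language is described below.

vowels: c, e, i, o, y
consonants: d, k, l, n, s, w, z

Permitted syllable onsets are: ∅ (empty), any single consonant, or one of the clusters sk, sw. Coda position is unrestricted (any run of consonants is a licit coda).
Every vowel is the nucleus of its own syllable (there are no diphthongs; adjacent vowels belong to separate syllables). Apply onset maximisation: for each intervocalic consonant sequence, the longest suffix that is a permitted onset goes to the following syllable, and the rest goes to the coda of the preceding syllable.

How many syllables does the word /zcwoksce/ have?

The vowels are c, o, c, e — 4 nuclei, so 4 syllables.

4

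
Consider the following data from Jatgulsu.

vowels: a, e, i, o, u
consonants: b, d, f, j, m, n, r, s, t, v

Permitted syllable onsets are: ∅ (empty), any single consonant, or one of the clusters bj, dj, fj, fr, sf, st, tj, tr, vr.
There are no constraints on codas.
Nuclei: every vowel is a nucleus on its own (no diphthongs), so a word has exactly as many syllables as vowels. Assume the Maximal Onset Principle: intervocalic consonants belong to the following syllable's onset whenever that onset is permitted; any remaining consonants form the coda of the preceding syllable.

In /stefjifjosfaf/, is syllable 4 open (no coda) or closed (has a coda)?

Nuclei (vowels): e, i, o, a → 4 syllables.
V1 /e/ – V2 /i/: /fj/ is a licit onset in full, so it all attaches to the next syllable.
V2 /i/ – V3 /o/: cluster /fj/ — /fj/ is itself a permitted onset, so the whole cluster goes right; preceding coda = ∅.
V3 /o/ – V4 /a/: cluster /sf/ — /sf/ is itself a permitted onset, so the whole cluster goes right; preceding coda = ∅.
Putting it together: ste.fji.fjo.sfaf.
Syllable 4 is /sfaf/ with coda /f/, so it is closed.

closed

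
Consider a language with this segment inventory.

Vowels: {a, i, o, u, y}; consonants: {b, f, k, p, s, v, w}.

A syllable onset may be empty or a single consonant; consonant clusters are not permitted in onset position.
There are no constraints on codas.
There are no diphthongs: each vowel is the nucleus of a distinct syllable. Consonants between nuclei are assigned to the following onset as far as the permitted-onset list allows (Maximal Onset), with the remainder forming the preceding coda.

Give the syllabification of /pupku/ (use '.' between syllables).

The vowels are u, u — 2 nuclei, so 2 syllables.
/u…u/ gap (V1→V2): /pk/ — longest licit onset from the right is /k/, leaving /p/ as coda.

pup.ku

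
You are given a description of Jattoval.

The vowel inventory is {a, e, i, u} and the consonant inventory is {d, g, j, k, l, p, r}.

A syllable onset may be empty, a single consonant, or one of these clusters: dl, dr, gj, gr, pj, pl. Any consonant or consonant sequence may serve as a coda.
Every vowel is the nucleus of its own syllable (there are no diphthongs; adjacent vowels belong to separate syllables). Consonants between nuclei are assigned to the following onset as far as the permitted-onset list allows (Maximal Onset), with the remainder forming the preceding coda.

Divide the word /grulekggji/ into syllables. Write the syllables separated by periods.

gru.lekg.gji

Nuclei (vowels): u, e, i → 3 syllables.
σ1/σ2 boundary: /l/ → onset of the next syllable (single consonants are always licit onsets).
σ2/σ3 boundary: /kggj/ splits as /kg/ + /gj/ (/gj/ is the longest suffix that is a licit onset).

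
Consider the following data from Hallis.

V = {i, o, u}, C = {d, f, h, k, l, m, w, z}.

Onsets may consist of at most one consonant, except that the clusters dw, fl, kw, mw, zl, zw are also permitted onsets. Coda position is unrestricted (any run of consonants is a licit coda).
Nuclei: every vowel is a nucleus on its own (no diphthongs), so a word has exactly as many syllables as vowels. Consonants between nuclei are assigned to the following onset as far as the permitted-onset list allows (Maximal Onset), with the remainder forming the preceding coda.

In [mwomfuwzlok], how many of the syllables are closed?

Vowels present: o, u, o; each is a nucleus, giving 3 syllables.
V1 /o/ – V2 /u/: /mf/; trying suffixes from longest down, /f/ is the first permitted one, so coda /m/ | onset /f/.
V2 /u/ – V3 /o/: /wzl/ splits as /w/ + /zl/ (/zl/ is the longest suffix that is a licit onset).
Syllabification: mwom.fuw.zlok.
Classifying each syllable: /mwom/ (closed), /fuw/ (closed), /zlok/ (closed).
Closed syllables: 3.

3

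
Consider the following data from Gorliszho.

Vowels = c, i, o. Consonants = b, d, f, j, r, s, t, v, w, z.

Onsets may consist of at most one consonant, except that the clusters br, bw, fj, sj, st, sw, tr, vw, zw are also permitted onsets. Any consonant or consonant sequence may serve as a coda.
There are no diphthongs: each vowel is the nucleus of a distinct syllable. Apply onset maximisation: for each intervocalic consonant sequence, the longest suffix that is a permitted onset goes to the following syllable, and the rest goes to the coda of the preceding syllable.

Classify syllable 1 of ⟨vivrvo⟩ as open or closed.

Vowels present: i, o; each is a nucleus, giving 2 syllables.
σ1/σ2 boundary: /vrv/ splits as /vr/ + /v/ (/v/ is the longest suffix that is a licit onset).
Putting it together: vivr.vo.
Syllable 1 is /vivr/ with coda /vr/, so it is closed.

closed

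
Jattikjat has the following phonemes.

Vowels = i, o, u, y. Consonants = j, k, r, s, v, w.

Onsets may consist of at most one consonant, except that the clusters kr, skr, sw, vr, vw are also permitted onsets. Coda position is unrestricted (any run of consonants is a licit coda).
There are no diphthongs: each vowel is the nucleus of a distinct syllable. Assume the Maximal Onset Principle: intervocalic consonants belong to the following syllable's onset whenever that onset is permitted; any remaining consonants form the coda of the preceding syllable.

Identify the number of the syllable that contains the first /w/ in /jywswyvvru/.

1

Vowels present: y, y, u; each is a nucleus, giving 3 syllables.
V1 /y/ – V2 /y/: cluster /wsw/ — the longest permitted-onset suffix is /sw/; onset = /sw/, preceding coda = /w/.
V2 /y/ – V3 /u/: /vvr/ splits as /v/ + /vr/ (/vr/ is the longest suffix that is a licit onset).
Syllabification: jyw.swyv.vru.
The first /w/ is in the coda of syllable 1 (/jyw/).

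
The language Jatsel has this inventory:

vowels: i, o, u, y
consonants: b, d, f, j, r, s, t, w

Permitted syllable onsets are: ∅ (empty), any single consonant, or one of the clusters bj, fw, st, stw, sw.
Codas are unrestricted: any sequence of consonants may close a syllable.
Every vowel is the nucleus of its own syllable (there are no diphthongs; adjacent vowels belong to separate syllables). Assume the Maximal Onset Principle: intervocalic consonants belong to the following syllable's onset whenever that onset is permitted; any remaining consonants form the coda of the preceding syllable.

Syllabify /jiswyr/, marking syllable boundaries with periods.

ji.swyr

Vowels present: i, y; each is a nucleus, giving 2 syllables.
Between /i/ (V1) and /y/ (V2): /sw/ — entire cluster is a permitted onset → onset /sw/, coda ∅.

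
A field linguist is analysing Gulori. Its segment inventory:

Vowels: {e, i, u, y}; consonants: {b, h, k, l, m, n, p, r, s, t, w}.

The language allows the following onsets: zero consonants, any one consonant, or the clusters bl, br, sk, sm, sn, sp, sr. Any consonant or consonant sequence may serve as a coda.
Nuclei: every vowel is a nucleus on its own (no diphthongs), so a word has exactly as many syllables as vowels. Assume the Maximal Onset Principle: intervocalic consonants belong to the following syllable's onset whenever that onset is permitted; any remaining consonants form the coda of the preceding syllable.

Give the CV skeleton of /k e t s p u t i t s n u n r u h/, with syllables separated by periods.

CVC.CCV.CVC.CCVC.CVC

Vowels present: e, u, i, u, u; each is a nucleus, giving 5 syllables.
Between /e/ (V1) and /u/ (V2): /tsp/; trying suffixes from longest down, /sp/ is the first permitted one, so coda /t/ | onset /sp/.
Between /u/ (V2) and /i/ (V3): /t/ → onset of the next syllable (single consonants are always licit onsets).
Between /i/ (V3) and /u/ (V4): /tsn/ splits as /t/ + /sn/ (/sn/ is the longest suffix that is a licit onset).
Between /u/ (V4) and /u/ (V5): cluster /nr/ — the longest permitted-onset suffix is /r/; onset = /r/, preceding coda = /n/.
Putting it together: ket.spu.tit.snun.ruh.
Mapping each syllable to C/V: /ket/ → CVC, /spu/ → CCV, /tit/ → CVC, /snun/ → CCVC, /ruh/ → CVC.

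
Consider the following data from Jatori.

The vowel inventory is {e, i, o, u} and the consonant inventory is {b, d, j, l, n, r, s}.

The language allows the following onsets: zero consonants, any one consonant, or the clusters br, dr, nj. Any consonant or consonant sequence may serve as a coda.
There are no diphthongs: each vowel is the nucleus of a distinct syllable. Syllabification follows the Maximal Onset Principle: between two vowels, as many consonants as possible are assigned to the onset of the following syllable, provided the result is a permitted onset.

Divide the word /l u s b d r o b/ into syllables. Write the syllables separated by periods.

Nuclei (vowels): u, o → 2 syllables.
V1 /u/ – V2 /o/: /sbdr/; trying suffixes from longest down, /dr/ is the first permitted one, so coda /sb/ | onset /dr/.

lusb.drob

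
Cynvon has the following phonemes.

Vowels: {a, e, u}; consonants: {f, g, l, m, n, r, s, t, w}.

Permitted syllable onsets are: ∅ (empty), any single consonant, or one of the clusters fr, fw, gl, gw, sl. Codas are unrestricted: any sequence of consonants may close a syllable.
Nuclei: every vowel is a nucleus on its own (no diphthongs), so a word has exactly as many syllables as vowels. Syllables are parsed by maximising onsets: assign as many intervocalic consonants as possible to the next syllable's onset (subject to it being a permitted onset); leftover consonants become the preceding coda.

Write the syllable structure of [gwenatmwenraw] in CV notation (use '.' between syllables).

Vowels present: e, a, e, a; each is a nucleus, giving 4 syllables.
σ1/σ2 boundary: /n/ → onset of the next syllable (single consonants are always licit onsets).
σ2/σ3 boundary: /tmw/; trying suffixes from longest down, /w/ is the first permitted one, so coda /tm/ | onset /w/.
σ3/σ4 boundary: /nr/ splits as /n/ + /r/ (/r/ is the longest suffix that is a licit onset).
So the parse is gwe.natm.wen.raw.
Mapping each syllable to C/V: /gwe/ → CCV, /natm/ → CVCC, /wen/ → CVC, /raw/ → CVC.

CCV.CVCC.CVC.CVC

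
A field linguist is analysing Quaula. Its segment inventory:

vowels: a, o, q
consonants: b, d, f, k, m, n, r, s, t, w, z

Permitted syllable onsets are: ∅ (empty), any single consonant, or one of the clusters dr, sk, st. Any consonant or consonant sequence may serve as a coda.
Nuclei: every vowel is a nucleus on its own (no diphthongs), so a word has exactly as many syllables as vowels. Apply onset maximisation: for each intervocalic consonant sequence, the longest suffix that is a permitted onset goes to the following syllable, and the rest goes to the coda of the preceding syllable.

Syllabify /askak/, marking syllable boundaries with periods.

a.skak

The vowels are a, a — 2 nuclei, so 2 syllables.
Between /a/ (V1) and /a/ (V2): /sk/ — entire cluster is a permitted onset → onset /sk/, coda ∅.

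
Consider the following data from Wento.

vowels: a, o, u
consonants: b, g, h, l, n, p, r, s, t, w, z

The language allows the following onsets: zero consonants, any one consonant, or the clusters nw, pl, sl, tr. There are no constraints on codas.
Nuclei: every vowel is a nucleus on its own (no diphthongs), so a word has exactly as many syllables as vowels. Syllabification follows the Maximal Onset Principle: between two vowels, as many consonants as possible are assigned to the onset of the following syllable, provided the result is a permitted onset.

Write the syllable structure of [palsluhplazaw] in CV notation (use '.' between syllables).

CVC.CCVC.CCV.CVC

Vowels present: a, u, a, a; each is a nucleus, giving 4 syllables.
V1 /a/ – V2 /u/: /lsl/ splits as /l/ + /sl/ (/sl/ is the longest suffix that is a licit onset).
V2 /u/ – V3 /a/: /hpl/; trying suffixes from longest down, /pl/ is the first permitted one, so coda /h/ | onset /pl/.
V3 /a/ – V4 /a/: /z/ → onset of the next syllable (single consonants are always licit onsets).
So the parse is pal.sluh.pla.zaw.
Mapping each syllable to C/V: /pal/ → CVC, /sluh/ → CCVC, /pla/ → CCV, /zaw/ → CVC.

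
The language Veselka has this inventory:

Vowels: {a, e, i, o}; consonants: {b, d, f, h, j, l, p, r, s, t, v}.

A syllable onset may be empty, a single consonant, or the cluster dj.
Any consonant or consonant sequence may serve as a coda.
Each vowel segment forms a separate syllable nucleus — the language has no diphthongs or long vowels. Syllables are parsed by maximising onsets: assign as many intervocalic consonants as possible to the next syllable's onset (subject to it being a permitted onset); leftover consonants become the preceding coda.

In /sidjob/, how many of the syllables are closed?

1

Nuclei (vowels): i, o → 2 syllables.
σ1/σ2 boundary: /dj/ is a licit onset in full, so it all attaches to the next syllable.
So the parse is si.djob.
Classifying each syllable: /si/ (open), /djob/ (closed).
Closed syllables: 1.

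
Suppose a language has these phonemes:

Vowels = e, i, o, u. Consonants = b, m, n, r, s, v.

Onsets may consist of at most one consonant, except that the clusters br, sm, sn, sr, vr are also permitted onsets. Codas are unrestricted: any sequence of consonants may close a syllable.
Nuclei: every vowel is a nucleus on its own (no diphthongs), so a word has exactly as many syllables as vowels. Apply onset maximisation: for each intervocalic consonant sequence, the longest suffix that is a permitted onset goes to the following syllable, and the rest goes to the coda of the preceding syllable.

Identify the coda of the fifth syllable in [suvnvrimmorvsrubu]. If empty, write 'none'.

none

Nuclei (vowels): u, i, o, u, u → 5 syllables.
σ1/σ2 boundary: /vnvr/ — longest licit onset from the right is /vr/, leaving /vn/ as coda.
σ2/σ3 boundary: /mm/; trying suffixes from longest down, /m/ is the first permitted one, so coda /m/ | onset /m/.
σ3/σ4 boundary: /rvsr/ — longest licit onset from the right is /sr/, leaving /rv/ as coda.
σ4/σ5 boundary: just /b/ — single C goes to the following onset.
Putting it together: suvn.vrim.morv.sru.bu.
Syllable 5 is /bu/: onset /b/, nucleus /u/, coda ∅.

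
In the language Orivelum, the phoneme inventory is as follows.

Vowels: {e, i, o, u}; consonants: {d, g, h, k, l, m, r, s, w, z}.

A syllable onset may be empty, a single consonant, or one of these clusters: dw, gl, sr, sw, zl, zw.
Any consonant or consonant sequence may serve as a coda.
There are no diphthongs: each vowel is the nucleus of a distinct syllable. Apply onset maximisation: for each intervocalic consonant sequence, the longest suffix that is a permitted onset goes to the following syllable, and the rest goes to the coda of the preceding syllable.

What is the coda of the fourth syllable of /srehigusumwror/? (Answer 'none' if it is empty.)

Vowels present: e, i, u, u, o; each is a nucleus, giving 5 syllables.
/e…i/ gap (V1→V2): /h/ → onset of the next syllable (single consonants are always licit onsets).
/i…u/ gap (V2→V3): /g/ → onset of the next syllable (single consonants are always licit onsets).
/u…u/ gap (V3→V4): /s/ → onset of the next syllable (single consonants are always licit onsets).
/u…o/ gap (V4→V5): /mwr/ — longest licit onset from the right is /r/, leaving /mw/ as coda.
So the parse is sre.hi.gu.sumw.ror.
Syllable 4 is /sumw/: onset /s/, nucleus /u/, coda /mw/.

mw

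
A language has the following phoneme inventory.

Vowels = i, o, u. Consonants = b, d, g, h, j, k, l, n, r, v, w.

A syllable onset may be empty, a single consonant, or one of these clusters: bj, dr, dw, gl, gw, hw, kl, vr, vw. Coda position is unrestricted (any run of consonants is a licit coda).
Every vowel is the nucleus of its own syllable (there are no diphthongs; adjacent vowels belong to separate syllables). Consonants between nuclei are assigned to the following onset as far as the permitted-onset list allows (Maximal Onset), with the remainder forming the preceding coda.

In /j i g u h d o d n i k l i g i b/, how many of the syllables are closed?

3

Nuclei (vowels): i, u, o, i, i, i → 6 syllables.
σ1/σ2 boundary: just /g/ — single C goes to the following onset.
σ2/σ3 boundary: /hd/; trying suffixes from longest down, /d/ is the first permitted one, so coda /h/ | onset /d/.
σ3/σ4 boundary: /dn/ — longest licit onset from the right is /n/, leaving /d/ as coda.
σ4/σ5 boundary: /kl/ — entire cluster is a permitted onset → onset /kl/, coda ∅.
σ5/σ6 boundary: /g/ is a single consonant, so it becomes the next onset.
Result: ji.guh.dod.ni.kli.gib.
Classifying each syllable: /ji/ (open), /guh/ (closed), /dod/ (closed), /ni/ (open), /kli/ (open), /gib/ (closed).
Closed syllables: 3.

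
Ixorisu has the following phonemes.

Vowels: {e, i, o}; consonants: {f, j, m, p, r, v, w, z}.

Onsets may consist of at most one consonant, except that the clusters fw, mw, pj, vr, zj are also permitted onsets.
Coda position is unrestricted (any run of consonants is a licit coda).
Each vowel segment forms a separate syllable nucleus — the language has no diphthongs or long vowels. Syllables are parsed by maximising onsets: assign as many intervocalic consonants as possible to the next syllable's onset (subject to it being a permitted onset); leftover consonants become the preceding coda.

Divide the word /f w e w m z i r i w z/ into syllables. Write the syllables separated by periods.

The vowels are e, i, i — 3 nuclei, so 3 syllables.
σ1/σ2 boundary: /wmz/ — longest licit onset from the right is /z/, leaving /wm/ as coda.
σ2/σ3 boundary: just /r/ — single C goes to the following onset.

fwewm.zi.riwz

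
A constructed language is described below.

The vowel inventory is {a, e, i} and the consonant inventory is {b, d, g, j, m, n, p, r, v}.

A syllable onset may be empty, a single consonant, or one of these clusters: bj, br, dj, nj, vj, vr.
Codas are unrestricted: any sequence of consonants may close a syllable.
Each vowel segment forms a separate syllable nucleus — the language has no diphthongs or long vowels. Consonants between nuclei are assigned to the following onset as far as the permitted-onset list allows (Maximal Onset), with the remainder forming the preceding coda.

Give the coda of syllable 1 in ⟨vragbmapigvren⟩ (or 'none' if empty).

gb

Nuclei (vowels): a, a, i, e → 4 syllables.
σ1/σ2 boundary: /gbm/; trying suffixes from longest down, /m/ is the first permitted one, so coda /gb/ | onset /m/.
σ2/σ3 boundary: /p/ → onset of the next syllable (single consonants are always licit onsets).
σ3/σ4 boundary: /gvr/ — longest licit onset from the right is /vr/, leaving /g/ as coda.
Result: vragb.ma.pig.vren.
Syllable 1 is /vragb/: onset /vr/, nucleus /a/, coda /gb/.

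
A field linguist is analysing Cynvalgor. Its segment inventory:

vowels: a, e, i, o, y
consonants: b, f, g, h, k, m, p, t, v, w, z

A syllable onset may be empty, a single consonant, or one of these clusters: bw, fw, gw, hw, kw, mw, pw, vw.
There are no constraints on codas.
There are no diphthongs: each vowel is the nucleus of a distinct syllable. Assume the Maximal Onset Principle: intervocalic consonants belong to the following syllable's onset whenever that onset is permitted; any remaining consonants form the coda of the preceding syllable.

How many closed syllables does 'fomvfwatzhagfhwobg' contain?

4

Nuclei (vowels): o, a, a, o → 4 syllables.
V1 /o/ – V2 /a/: /mvfw/; trying suffixes from longest down, /fw/ is the first permitted one, so coda /mv/ | onset /fw/.
V2 /a/ – V3 /a/: /tzh/; trying suffixes from longest down, /h/ is the first permitted one, so coda /tz/ | onset /h/.
V3 /a/ – V4 /o/: /gfhw/; trying suffixes from longest down, /hw/ is the first permitted one, so coda /gf/ | onset /hw/.
Result: fomv.fwatz.hagf.hwobg.
Classifying each syllable: /fomv/ (closed), /fwatz/ (closed), /hagf/ (closed), /hwobg/ (closed).
Closed syllables: 4.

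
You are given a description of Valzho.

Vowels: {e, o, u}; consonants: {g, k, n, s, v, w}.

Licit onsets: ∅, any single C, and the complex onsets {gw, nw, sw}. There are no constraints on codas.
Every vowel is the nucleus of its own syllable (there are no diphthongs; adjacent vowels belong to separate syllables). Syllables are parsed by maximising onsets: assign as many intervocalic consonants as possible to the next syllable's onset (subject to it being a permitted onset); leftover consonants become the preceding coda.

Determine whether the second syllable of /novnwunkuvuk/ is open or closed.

closed

Nuclei (vowels): o, u, u, u → 4 syllables.
/o…u/ gap (V1→V2): cluster /vnw/ — the longest permitted-onset suffix is /nw/; onset = /nw/, preceding coda = /v/.
/u…u/ gap (V2→V3): /nk/ splits as /n/ + /k/ (/k/ is the longest suffix that is a licit onset).
/u…u/ gap (V3→V4): just /v/ — single C goes to the following onset.
Putting it together: nov.nwun.ku.vuk.
Syllable 2 is /nwun/ with coda /n/, so it is closed.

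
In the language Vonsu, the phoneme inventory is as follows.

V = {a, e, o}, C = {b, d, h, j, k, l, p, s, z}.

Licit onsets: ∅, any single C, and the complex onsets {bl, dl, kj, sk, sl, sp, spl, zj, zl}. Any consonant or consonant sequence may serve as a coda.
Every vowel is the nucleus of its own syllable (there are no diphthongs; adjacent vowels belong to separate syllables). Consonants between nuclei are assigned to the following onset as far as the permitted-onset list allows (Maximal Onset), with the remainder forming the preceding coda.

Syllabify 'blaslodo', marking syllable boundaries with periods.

bla.slo.do

The vowels are a, o, o — 3 nuclei, so 3 syllables.
/a…o/ gap (V1→V2): /sl/ is a licit onset in full, so it all attaches to the next syllable.
/o…o/ gap (V2→V3): /d/ → onset of the next syllable (single consonants are always licit onsets).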